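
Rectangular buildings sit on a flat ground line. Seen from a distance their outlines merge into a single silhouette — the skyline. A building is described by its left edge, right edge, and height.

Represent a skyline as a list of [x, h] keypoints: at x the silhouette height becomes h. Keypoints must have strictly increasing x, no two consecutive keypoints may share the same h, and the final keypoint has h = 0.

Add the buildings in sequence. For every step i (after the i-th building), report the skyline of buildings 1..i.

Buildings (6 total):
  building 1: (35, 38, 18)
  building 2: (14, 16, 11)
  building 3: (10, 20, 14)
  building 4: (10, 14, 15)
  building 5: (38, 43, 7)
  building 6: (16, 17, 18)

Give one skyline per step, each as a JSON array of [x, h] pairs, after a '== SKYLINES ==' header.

== SKYLINES ==
[[35,18],[38,0]]
[[14,11],[16,0],[35,18],[38,0]]
[[10,14],[20,0],[35,18],[38,0]]
[[10,15],[14,14],[20,0],[35,18],[38,0]]
[[10,15],[14,14],[20,0],[35,18],[38,7],[43,0]]
[[10,15],[14,14],[16,18],[17,14],[20,0],[35,18],[38,7],[43,0]]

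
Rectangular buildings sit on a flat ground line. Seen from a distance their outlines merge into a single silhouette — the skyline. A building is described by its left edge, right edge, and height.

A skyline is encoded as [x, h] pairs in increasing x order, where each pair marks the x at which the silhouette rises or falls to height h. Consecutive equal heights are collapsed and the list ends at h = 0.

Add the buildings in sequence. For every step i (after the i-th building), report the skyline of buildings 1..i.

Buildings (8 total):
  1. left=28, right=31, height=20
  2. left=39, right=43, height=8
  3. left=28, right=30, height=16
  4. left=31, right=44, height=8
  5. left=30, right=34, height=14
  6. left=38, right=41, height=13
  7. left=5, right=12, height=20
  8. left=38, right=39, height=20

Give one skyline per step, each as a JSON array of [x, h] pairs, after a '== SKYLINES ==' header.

== SKYLINES ==
[[28,20],[31,0]]
[[28,20],[31,0],[39,8],[43,0]]
[[28,20],[31,0],[39,8],[43,0]]
[[28,20],[31,8],[44,0]]
[[28,20],[31,14],[34,8],[44,0]]
[[28,20],[31,14],[34,8],[38,13],[41,8],[44,0]]
[[5,20],[12,0],[28,20],[31,14],[34,8],[38,13],[41,8],[44,0]]
[[5,20],[12,0],[28,20],[31,14],[34,8],[38,20],[39,13],[41,8],[44,0]]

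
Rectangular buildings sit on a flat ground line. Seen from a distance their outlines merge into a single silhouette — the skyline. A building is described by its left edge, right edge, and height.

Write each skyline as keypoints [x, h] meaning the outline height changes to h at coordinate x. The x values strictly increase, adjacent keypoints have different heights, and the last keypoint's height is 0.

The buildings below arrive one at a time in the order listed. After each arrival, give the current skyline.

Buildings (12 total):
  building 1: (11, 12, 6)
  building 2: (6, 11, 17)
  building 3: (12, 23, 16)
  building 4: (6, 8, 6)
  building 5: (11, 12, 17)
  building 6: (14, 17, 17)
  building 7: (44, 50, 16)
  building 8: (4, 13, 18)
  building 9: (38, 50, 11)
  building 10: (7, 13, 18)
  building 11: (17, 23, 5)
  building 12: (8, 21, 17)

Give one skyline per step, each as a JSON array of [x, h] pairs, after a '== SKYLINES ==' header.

== SKYLINES ==
[[11,6],[12,0]]
[[6,17],[11,6],[12,0]]
[[6,17],[11,6],[12,16],[23,0]]
[[6,17],[11,6],[12,16],[23,0]]
[[6,17],[12,16],[23,0]]
[[6,17],[12,16],[14,17],[17,16],[23,0]]
[[6,17],[12,16],[14,17],[17,16],[23,0],[44,16],[50,0]]
[[4,18],[13,16],[14,17],[17,16],[23,0],[44,16],[50,0]]
[[4,18],[13,16],[14,17],[17,16],[23,0],[38,11],[44,16],[50,0]]
[[4,18],[13,16],[14,17],[17,16],[23,0],[38,11],[44,16],[50,0]]
[[4,18],[13,16],[14,17],[17,16],[23,0],[38,11],[44,16],[50,0]]
[[4,18],[13,17],[21,16],[23,0],[38,11],[44,16],[50,0]]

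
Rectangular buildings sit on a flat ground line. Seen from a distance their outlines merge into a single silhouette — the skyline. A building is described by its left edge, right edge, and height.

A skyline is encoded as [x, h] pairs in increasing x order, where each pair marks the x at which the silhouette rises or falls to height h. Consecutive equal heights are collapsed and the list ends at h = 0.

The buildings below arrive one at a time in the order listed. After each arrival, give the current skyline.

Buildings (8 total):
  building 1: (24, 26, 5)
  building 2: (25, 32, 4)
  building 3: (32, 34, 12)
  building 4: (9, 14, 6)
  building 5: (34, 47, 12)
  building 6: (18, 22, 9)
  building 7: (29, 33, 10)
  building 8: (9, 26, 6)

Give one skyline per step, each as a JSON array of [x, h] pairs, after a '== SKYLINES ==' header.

== SKYLINES ==
[[24,5],[26,0]]
[[24,5],[26,4],[32,0]]
[[24,5],[26,4],[32,12],[34,0]]
[[9,6],[14,0],[24,5],[26,4],[32,12],[34,0]]
[[9,6],[14,0],[24,5],[26,4],[32,12],[47,0]]
[[9,6],[14,0],[18,9],[22,0],[24,5],[26,4],[32,12],[47,0]]
[[9,6],[14,0],[18,9],[22,0],[24,5],[26,4],[29,10],[32,12],[47,0]]
[[9,6],[18,9],[22,6],[26,4],[29,10],[32,12],[47,0]]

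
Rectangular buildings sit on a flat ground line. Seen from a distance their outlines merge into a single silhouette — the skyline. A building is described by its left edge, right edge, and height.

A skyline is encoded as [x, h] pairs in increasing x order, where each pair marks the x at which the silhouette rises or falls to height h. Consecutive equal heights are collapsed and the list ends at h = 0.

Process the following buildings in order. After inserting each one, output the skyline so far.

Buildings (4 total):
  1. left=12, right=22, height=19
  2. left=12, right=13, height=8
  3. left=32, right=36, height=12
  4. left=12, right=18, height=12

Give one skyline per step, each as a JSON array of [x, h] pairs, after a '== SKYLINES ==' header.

== SKYLINES ==
[[12,19],[22,0]]
[[12,19],[22,0]]
[[12,19],[22,0],[32,12],[36,0]]
[[12,19],[22,0],[32,12],[36,0]]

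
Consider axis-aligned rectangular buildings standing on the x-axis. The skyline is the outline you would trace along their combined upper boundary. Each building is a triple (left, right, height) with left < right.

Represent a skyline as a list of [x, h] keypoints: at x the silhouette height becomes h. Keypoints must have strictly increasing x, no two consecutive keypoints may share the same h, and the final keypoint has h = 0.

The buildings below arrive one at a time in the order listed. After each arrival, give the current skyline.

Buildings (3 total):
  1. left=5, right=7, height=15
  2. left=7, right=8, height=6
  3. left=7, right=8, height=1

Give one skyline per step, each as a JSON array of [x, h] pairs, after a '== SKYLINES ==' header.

== SKYLINES ==
[[5,15],[7,0]]
[[5,15],[7,6],[8,0]]
[[5,15],[7,6],[8,0]]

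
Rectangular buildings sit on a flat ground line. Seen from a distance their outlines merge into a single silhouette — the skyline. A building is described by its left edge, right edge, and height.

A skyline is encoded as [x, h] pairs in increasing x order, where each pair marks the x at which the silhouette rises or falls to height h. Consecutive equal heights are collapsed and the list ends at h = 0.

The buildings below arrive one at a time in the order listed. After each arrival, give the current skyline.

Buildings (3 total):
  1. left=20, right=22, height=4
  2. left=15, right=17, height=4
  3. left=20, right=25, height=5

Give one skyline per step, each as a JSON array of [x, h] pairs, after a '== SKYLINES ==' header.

== SKYLINES ==
[[20,4],[22,0]]
[[15,4],[17,0],[20,4],[22,0]]
[[15,4],[17,0],[20,5],[25,0]]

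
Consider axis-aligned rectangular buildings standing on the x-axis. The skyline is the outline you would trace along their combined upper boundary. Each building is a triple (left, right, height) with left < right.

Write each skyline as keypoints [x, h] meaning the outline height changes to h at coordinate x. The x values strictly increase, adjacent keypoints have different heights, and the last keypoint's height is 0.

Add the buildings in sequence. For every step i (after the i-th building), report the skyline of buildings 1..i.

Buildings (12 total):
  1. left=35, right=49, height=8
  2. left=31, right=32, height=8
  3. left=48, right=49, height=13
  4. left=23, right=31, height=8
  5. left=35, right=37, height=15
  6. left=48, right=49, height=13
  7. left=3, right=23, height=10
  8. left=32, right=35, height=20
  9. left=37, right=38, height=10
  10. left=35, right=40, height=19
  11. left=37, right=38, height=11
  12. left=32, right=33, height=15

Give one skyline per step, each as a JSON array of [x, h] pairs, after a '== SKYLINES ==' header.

== SKYLINES ==
[[35,8],[49,0]]
[[31,8],[32,0],[35,8],[49,0]]
[[31,8],[32,0],[35,8],[48,13],[49,0]]
[[23,8],[32,0],[35,8],[48,13],[49,0]]
[[23,8],[32,0],[35,15],[37,8],[48,13],[49,0]]
[[23,8],[32,0],[35,15],[37,8],[48,13],[49,0]]
[[3,10],[23,8],[32,0],[35,15],[37,8],[48,13],[49,0]]
[[3,10],[23,8],[32,20],[35,15],[37,8],[48,13],[49,0]]
[[3,10],[23,8],[32,20],[35,15],[37,10],[38,8],[48,13],[49,0]]
[[3,10],[23,8],[32,20],[35,19],[40,8],[48,13],[49,0]]
[[3,10],[23,8],[32,20],[35,19],[40,8],[48,13],[49,0]]
[[3,10],[23,8],[32,20],[35,19],[40,8],[48,13],[49,0]]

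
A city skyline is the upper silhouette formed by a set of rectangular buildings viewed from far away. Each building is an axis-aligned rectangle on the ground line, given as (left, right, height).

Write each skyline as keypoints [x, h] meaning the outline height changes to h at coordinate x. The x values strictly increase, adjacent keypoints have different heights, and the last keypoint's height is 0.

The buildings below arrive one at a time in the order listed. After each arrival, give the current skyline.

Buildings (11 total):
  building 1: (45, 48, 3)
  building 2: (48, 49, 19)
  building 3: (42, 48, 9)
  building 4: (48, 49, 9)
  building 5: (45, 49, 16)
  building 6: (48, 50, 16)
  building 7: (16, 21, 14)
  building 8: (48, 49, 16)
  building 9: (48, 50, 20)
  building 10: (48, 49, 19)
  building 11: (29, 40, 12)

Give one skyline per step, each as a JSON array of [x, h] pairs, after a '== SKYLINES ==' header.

== SKYLINES ==
[[45,3],[48,0]]
[[45,3],[48,19],[49,0]]
[[42,9],[48,19],[49,0]]
[[42,9],[48,19],[49,0]]
[[42,9],[45,16],[48,19],[49,0]]
[[42,9],[45,16],[48,19],[49,16],[50,0]]
[[16,14],[21,0],[42,9],[45,16],[48,19],[49,16],[50,0]]
[[16,14],[21,0],[42,9],[45,16],[48,19],[49,16],[50,0]]
[[16,14],[21,0],[42,9],[45,16],[48,20],[50,0]]
[[16,14],[21,0],[42,9],[45,16],[48,20],[50,0]]
[[16,14],[21,0],[29,12],[40,0],[42,9],[45,16],[48,20],[50,0]]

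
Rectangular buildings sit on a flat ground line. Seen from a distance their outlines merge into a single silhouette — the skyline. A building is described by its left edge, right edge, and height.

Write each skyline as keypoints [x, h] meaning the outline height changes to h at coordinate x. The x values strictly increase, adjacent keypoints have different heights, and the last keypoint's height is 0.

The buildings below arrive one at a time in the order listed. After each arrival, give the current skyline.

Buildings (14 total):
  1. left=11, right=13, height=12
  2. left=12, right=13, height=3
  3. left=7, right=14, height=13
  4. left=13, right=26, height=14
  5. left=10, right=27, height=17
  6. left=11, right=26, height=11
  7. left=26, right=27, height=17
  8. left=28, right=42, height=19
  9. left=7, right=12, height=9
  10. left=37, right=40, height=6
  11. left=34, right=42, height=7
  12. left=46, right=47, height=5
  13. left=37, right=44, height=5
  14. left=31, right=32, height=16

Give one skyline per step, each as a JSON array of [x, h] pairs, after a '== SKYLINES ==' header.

== SKYLINES ==
[[11,12],[13,0]]
[[11,12],[13,0]]
[[7,13],[14,0]]
[[7,13],[13,14],[26,0]]
[[7,13],[10,17],[27,0]]
[[7,13],[10,17],[27,0]]
[[7,13],[10,17],[27,0]]
[[7,13],[10,17],[27,0],[28,19],[42,0]]
[[7,13],[10,17],[27,0],[28,19],[42,0]]
[[7,13],[10,17],[27,0],[28,19],[42,0]]
[[7,13],[10,17],[27,0],[28,19],[42,0]]
[[7,13],[10,17],[27,0],[28,19],[42,0],[46,5],[47,0]]
[[7,13],[10,17],[27,0],[28,19],[42,5],[44,0],[46,5],[47,0]]
[[7,13],[10,17],[27,0],[28,19],[42,5],[44,0],[46,5],[47,0]]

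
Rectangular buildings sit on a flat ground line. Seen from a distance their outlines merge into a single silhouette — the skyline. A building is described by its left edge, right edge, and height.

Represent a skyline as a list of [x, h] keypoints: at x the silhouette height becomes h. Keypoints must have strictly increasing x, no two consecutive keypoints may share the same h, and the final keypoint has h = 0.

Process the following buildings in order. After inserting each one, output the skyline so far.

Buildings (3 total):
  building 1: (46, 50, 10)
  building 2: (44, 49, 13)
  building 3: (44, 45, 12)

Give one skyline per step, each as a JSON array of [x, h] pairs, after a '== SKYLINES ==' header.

== SKYLINES ==
[[46,10],[50,0]]
[[44,13],[49,10],[50,0]]
[[44,13],[49,10],[50,0]]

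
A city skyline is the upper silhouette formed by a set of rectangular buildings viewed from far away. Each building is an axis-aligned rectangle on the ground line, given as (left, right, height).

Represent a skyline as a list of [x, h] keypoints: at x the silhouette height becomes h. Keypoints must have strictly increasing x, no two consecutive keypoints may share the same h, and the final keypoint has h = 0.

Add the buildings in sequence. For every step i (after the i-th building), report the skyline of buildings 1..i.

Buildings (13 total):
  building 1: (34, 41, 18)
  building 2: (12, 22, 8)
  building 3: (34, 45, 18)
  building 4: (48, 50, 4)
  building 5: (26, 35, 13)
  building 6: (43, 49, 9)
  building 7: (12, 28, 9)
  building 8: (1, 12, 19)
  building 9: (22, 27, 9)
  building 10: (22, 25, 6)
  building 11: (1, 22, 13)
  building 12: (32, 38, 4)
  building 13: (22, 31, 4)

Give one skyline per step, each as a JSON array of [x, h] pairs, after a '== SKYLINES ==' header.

== SKYLINES ==
[[34,18],[41,0]]
[[12,8],[22,0],[34,18],[41,0]]
[[12,8],[22,0],[34,18],[45,0]]
[[12,8],[22,0],[34,18],[45,0],[48,4],[50,0]]
[[12,8],[22,0],[26,13],[34,18],[45,0],[48,4],[50,0]]
[[12,8],[22,0],[26,13],[34,18],[45,9],[49,4],[50,0]]
[[12,9],[26,13],[34,18],[45,9],[49,4],[50,0]]
[[1,19],[12,9],[26,13],[34,18],[45,9],[49,4],[50,0]]
[[1,19],[12,9],[26,13],[34,18],[45,9],[49,4],[50,0]]
[[1,19],[12,9],[26,13],[34,18],[45,9],[49,4],[50,0]]
[[1,19],[12,13],[22,9],[26,13],[34,18],[45,9],[49,4],[50,0]]
[[1,19],[12,13],[22,9],[26,13],[34,18],[45,9],[49,4],[50,0]]
[[1,19],[12,13],[22,9],[26,13],[34,18],[45,9],[49,4],[50,0]]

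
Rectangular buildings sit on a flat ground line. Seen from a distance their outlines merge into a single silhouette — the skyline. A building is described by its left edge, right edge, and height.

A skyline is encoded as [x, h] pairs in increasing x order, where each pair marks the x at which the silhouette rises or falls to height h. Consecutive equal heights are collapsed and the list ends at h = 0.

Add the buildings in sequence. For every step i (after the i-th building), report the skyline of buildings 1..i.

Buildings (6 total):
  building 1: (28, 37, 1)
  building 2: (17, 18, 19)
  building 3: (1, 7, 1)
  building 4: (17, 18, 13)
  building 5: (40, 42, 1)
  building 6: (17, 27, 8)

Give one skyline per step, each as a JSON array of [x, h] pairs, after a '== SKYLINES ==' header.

== SKYLINES ==
[[28,1],[37,0]]
[[17,19],[18,0],[28,1],[37,0]]
[[1,1],[7,0],[17,19],[18,0],[28,1],[37,0]]
[[1,1],[7,0],[17,19],[18,0],[28,1],[37,0]]
[[1,1],[7,0],[17,19],[18,0],[28,1],[37,0],[40,1],[42,0]]
[[1,1],[7,0],[17,19],[18,8],[27,0],[28,1],[37,0],[40,1],[42,0]]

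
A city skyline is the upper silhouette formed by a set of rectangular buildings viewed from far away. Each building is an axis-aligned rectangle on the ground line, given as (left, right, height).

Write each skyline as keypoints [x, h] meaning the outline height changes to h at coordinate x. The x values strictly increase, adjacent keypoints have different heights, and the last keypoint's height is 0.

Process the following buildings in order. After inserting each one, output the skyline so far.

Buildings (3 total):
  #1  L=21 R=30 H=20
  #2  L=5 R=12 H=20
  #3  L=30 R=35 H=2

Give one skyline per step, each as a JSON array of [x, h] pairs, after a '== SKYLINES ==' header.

== SKYLINES ==
[[21,20],[30,0]]
[[5,20],[12,0],[21,20],[30,0]]
[[5,20],[12,0],[21,20],[30,2],[35,0]]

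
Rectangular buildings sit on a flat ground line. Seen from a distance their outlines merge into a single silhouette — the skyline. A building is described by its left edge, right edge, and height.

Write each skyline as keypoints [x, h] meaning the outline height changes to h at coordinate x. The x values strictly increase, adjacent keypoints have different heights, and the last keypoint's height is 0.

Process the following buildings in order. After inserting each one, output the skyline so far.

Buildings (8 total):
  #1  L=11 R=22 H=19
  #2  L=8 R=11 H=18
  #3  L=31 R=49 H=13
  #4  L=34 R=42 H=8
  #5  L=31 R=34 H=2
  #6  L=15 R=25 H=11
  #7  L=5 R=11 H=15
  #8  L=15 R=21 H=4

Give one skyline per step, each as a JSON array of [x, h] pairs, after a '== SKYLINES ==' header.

== SKYLINES ==
[[11,19],[22,0]]
[[8,18],[11,19],[22,0]]
[[8,18],[11,19],[22,0],[31,13],[49,0]]
[[8,18],[11,19],[22,0],[31,13],[49,0]]
[[8,18],[11,19],[22,0],[31,13],[49,0]]
[[8,18],[11,19],[22,11],[25,0],[31,13],[49,0]]
[[5,15],[8,18],[11,19],[22,11],[25,0],[31,13],[49,0]]
[[5,15],[8,18],[11,19],[22,11],[25,0],[31,13],[49,0]]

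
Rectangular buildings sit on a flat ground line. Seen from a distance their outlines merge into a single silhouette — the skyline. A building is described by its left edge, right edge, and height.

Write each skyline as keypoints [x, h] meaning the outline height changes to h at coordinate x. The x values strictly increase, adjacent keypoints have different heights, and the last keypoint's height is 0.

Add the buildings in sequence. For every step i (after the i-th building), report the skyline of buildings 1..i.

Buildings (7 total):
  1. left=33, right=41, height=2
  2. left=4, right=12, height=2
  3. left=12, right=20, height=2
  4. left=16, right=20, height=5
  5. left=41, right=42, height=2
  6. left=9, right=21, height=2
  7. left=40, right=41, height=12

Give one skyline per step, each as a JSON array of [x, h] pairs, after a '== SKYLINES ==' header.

== SKYLINES ==
[[33,2],[41,0]]
[[4,2],[12,0],[33,2],[41,0]]
[[4,2],[20,0],[33,2],[41,0]]
[[4,2],[16,5],[20,0],[33,2],[41,0]]
[[4,2],[16,5],[20,0],[33,2],[42,0]]
[[4,2],[16,5],[20,2],[21,0],[33,2],[42,0]]
[[4,2],[16,5],[20,2],[21,0],[33,2],[40,12],[41,2],[42,0]]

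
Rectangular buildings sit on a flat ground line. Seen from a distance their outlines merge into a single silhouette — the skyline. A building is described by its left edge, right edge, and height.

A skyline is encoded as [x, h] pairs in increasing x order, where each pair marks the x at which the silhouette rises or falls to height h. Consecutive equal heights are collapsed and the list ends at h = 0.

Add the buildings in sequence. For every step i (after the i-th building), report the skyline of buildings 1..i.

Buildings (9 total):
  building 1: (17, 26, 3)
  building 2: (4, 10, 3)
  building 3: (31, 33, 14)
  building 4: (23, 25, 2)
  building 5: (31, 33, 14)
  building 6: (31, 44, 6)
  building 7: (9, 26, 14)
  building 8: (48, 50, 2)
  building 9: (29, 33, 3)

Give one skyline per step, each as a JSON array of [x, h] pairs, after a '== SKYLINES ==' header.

== SKYLINES ==
[[17,3],[26,0]]
[[4,3],[10,0],[17,3],[26,0]]
[[4,3],[10,0],[17,3],[26,0],[31,14],[33,0]]
[[4,3],[10,0],[17,3],[26,0],[31,14],[33,0]]
[[4,3],[10,0],[17,3],[26,0],[31,14],[33,0]]
[[4,3],[10,0],[17,3],[26,0],[31,14],[33,6],[44,0]]
[[4,3],[9,14],[26,0],[31,14],[33,6],[44,0]]
[[4,3],[9,14],[26,0],[31,14],[33,6],[44,0],[48,2],[50,0]]
[[4,3],[9,14],[26,0],[29,3],[31,14],[33,6],[44,0],[48,2],[50,0]]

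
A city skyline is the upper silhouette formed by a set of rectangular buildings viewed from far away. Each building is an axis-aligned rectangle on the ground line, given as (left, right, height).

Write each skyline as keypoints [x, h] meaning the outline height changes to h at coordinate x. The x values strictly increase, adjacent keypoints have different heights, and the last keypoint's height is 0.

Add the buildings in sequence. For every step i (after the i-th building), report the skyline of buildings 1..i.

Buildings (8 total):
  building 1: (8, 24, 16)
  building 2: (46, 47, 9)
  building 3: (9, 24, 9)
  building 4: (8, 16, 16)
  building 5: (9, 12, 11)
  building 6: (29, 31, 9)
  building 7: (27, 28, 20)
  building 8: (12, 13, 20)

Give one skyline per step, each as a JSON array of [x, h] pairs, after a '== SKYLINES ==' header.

== SKYLINES ==
[[8,16],[24,0]]
[[8,16],[24,0],[46,9],[47,0]]
[[8,16],[24,0],[46,9],[47,0]]
[[8,16],[24,0],[46,9],[47,0]]
[[8,16],[24,0],[46,9],[47,0]]
[[8,16],[24,0],[29,9],[31,0],[46,9],[47,0]]
[[8,16],[24,0],[27,20],[28,0],[29,9],[31,0],[46,9],[47,0]]
[[8,16],[12,20],[13,16],[24,0],[27,20],[28,0],[29,9],[31,0],[46,9],[47,0]]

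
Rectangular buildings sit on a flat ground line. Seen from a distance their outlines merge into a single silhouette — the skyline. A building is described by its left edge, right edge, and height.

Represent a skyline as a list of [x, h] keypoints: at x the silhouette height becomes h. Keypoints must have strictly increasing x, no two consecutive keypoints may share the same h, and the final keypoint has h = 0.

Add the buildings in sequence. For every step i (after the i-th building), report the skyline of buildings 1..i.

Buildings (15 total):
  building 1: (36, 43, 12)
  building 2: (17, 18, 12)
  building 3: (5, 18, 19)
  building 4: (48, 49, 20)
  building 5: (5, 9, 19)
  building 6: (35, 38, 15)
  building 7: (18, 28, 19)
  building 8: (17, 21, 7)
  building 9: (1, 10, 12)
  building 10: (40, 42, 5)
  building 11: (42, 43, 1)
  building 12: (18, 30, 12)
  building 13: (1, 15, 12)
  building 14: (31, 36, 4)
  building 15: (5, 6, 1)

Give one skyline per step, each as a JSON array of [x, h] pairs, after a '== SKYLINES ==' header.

== SKYLINES ==
[[36,12],[43,0]]
[[17,12],[18,0],[36,12],[43,0]]
[[5,19],[18,0],[36,12],[43,0]]
[[5,19],[18,0],[36,12],[43,0],[48,20],[49,0]]
[[5,19],[18,0],[36,12],[43,0],[48,20],[49,0]]
[[5,19],[18,0],[35,15],[38,12],[43,0],[48,20],[49,0]]
[[5,19],[28,0],[35,15],[38,12],[43,0],[48,20],[49,0]]
[[5,19],[28,0],[35,15],[38,12],[43,0],[48,20],[49,0]]
[[1,12],[5,19],[28,0],[35,15],[38,12],[43,0],[48,20],[49,0]]
[[1,12],[5,19],[28,0],[35,15],[38,12],[43,0],[48,20],[49,0]]
[[1,12],[5,19],[28,0],[35,15],[38,12],[43,0],[48,20],[49,0]]
[[1,12],[5,19],[28,12],[30,0],[35,15],[38,12],[43,0],[48,20],[49,0]]
[[1,12],[5,19],[28,12],[30,0],[35,15],[38,12],[43,0],[48,20],[49,0]]
[[1,12],[5,19],[28,12],[30,0],[31,4],[35,15],[38,12],[43,0],[48,20],[49,0]]
[[1,12],[5,19],[28,12],[30,0],[31,4],[35,15],[38,12],[43,0],[48,20],[49,0]]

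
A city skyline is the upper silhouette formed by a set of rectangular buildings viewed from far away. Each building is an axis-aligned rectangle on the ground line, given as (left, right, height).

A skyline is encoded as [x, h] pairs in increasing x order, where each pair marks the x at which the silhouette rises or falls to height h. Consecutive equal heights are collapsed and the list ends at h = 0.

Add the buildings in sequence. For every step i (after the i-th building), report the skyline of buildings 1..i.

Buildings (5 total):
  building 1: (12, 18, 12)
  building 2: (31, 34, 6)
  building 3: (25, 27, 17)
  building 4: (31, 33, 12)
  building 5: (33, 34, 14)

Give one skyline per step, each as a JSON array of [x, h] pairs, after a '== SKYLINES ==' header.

== SKYLINES ==
[[12,12],[18,0]]
[[12,12],[18,0],[31,6],[34,0]]
[[12,12],[18,0],[25,17],[27,0],[31,6],[34,0]]
[[12,12],[18,0],[25,17],[27,0],[31,12],[33,6],[34,0]]
[[12,12],[18,0],[25,17],[27,0],[31,12],[33,14],[34,0]]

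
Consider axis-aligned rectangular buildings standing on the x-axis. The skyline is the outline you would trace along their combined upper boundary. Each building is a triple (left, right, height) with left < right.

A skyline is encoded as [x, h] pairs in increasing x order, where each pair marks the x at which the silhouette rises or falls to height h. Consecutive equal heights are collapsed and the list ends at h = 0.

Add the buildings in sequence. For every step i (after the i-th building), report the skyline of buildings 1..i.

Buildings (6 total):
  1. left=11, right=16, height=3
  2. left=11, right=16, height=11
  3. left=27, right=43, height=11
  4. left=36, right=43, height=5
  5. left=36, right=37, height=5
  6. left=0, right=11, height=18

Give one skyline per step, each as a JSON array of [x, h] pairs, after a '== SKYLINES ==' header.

== SKYLINES ==
[[11,3],[16,0]]
[[11,11],[16,0]]
[[11,11],[16,0],[27,11],[43,0]]
[[11,11],[16,0],[27,11],[43,0]]
[[11,11],[16,0],[27,11],[43,0]]
[[0,18],[11,11],[16,0],[27,11],[43,0]]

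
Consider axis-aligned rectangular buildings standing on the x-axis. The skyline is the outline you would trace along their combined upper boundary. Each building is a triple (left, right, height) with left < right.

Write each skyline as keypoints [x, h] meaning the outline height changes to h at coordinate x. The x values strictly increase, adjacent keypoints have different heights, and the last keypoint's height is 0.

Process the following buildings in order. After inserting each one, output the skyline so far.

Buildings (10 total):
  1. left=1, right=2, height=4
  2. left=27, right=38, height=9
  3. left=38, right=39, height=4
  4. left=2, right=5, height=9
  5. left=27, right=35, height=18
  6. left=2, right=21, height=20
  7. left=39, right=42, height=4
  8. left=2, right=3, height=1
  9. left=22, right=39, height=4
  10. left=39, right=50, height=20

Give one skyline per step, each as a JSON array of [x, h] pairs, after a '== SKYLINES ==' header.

== SKYLINES ==
[[1,4],[2,0]]
[[1,4],[2,0],[27,9],[38,0]]
[[1,4],[2,0],[27,9],[38,4],[39,0]]
[[1,4],[2,9],[5,0],[27,9],[38,4],[39,0]]
[[1,4],[2,9],[5,0],[27,18],[35,9],[38,4],[39,0]]
[[1,4],[2,20],[21,0],[27,18],[35,9],[38,4],[39,0]]
[[1,4],[2,20],[21,0],[27,18],[35,9],[38,4],[42,0]]
[[1,4],[2,20],[21,0],[27,18],[35,9],[38,4],[42,0]]
[[1,4],[2,20],[21,0],[22,4],[27,18],[35,9],[38,4],[42,0]]
[[1,4],[2,20],[21,0],[22,4],[27,18],[35,9],[38,4],[39,20],[50,0]]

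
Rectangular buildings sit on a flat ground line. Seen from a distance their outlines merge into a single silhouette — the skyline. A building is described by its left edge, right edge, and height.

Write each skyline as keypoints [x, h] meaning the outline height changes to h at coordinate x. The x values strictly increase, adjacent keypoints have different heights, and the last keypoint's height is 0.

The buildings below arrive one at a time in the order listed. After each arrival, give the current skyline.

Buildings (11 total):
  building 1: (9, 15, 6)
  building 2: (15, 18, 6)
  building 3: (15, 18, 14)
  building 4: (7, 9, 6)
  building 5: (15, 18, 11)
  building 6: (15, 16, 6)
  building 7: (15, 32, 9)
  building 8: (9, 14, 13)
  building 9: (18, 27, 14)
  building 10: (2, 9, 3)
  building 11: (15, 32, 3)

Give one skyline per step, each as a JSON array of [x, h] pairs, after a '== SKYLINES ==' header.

== SKYLINES ==
[[9,6],[15,0]]
[[9,6],[18,0]]
[[9,6],[15,14],[18,0]]
[[7,6],[15,14],[18,0]]
[[7,6],[15,14],[18,0]]
[[7,6],[15,14],[18,0]]
[[7,6],[15,14],[18,9],[32,0]]
[[7,6],[9,13],[14,6],[15,14],[18,9],[32,0]]
[[7,6],[9,13],[14,6],[15,14],[27,9],[32,0]]
[[2,3],[7,6],[9,13],[14,6],[15,14],[27,9],[32,0]]
[[2,3],[7,6],[9,13],[14,6],[15,14],[27,9],[32,0]]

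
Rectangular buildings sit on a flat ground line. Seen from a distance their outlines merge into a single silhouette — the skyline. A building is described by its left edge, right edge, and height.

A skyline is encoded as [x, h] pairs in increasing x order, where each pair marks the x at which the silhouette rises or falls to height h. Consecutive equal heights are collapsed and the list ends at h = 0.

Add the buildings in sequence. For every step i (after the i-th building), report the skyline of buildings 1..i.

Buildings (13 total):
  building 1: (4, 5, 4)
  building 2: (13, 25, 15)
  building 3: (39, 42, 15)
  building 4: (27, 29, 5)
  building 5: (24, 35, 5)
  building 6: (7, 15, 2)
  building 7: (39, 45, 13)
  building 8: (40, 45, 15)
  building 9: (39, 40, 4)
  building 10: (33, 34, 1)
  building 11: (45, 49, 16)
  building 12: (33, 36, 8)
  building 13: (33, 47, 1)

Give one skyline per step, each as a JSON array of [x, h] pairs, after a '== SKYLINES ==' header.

== SKYLINES ==
[[4,4],[5,0]]
[[4,4],[5,0],[13,15],[25,0]]
[[4,4],[5,0],[13,15],[25,0],[39,15],[42,0]]
[[4,4],[5,0],[13,15],[25,0],[27,5],[29,0],[39,15],[42,0]]
[[4,4],[5,0],[13,15],[25,5],[35,0],[39,15],[42,0]]
[[4,4],[5,0],[7,2],[13,15],[25,5],[35,0],[39,15],[42,0]]
[[4,4],[5,0],[7,2],[13,15],[25,5],[35,0],[39,15],[42,13],[45,0]]
[[4,4],[5,0],[7,2],[13,15],[25,5],[35,0],[39,15],[45,0]]
[[4,4],[5,0],[7,2],[13,15],[25,5],[35,0],[39,15],[45,0]]
[[4,4],[5,0],[7,2],[13,15],[25,5],[35,0],[39,15],[45,0]]
[[4,4],[5,0],[7,2],[13,15],[25,5],[35,0],[39,15],[45,16],[49,0]]
[[4,4],[5,0],[7,2],[13,15],[25,5],[33,8],[36,0],[39,15],[45,16],[49,0]]
[[4,4],[5,0],[7,2],[13,15],[25,5],[33,8],[36,1],[39,15],[45,16],[49,0]]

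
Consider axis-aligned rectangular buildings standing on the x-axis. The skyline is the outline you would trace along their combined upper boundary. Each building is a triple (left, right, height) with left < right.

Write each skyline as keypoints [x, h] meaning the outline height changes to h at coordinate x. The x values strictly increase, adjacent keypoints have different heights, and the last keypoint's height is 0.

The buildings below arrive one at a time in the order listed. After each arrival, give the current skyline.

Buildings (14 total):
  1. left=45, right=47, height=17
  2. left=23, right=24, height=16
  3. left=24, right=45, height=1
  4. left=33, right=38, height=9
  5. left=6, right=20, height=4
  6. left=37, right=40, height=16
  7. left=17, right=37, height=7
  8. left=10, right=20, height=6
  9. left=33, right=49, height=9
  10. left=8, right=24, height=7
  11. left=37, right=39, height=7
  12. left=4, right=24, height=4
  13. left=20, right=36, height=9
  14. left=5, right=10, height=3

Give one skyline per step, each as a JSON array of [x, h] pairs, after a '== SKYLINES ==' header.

== SKYLINES ==
[[45,17],[47,0]]
[[23,16],[24,0],[45,17],[47,0]]
[[23,16],[24,1],[45,17],[47,0]]
[[23,16],[24,1],[33,9],[38,1],[45,17],[47,0]]
[[6,4],[20,0],[23,16],[24,1],[33,9],[38,1],[45,17],[47,0]]
[[6,4],[20,0],[23,16],[24,1],[33,9],[37,16],[40,1],[45,17],[47,0]]
[[6,4],[17,7],[23,16],[24,7],[33,9],[37,16],[40,1],[45,17],[47,0]]
[[6,4],[10,6],[17,7],[23,16],[24,7],[33,9],[37,16],[40,1],[45,17],[47,0]]
[[6,4],[10,6],[17,7],[23,16],[24,7],[33,9],[37,16],[40,9],[45,17],[47,9],[49,0]]
[[6,4],[8,7],[23,16],[24,7],[33,9],[37,16],[40,9],[45,17],[47,9],[49,0]]
[[6,4],[8,7],[23,16],[24,7],[33,9],[37,16],[40,9],[45,17],[47,9],[49,0]]
[[4,4],[8,7],[23,16],[24,7],[33,9],[37,16],[40,9],[45,17],[47,9],[49,0]]
[[4,4],[8,7],[20,9],[23,16],[24,9],[37,16],[40,9],[45,17],[47,9],[49,0]]
[[4,4],[8,7],[20,9],[23,16],[24,9],[37,16],[40,9],[45,17],[47,9],[49,0]]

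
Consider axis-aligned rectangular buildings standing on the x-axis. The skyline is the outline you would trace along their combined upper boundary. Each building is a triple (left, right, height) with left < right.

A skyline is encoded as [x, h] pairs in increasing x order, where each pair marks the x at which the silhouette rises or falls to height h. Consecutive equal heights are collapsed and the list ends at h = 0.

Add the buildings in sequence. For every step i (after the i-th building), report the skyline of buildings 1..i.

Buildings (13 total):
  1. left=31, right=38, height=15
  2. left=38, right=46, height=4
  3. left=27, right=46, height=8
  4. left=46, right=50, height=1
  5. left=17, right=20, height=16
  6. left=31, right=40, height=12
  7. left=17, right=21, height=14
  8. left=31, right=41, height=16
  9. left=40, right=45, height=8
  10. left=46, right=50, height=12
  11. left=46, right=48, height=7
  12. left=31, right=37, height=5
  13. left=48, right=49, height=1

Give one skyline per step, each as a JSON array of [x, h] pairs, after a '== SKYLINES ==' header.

== SKYLINES ==
[[31,15],[38,0]]
[[31,15],[38,4],[46,0]]
[[27,8],[31,15],[38,8],[46,0]]
[[27,8],[31,15],[38,8],[46,1],[50,0]]
[[17,16],[20,0],[27,8],[31,15],[38,8],[46,1],[50,0]]
[[17,16],[20,0],[27,8],[31,15],[38,12],[40,8],[46,1],[50,0]]
[[17,16],[20,14],[21,0],[27,8],[31,15],[38,12],[40,8],[46,1],[50,0]]
[[17,16],[20,14],[21,0],[27,8],[31,16],[41,8],[46,1],[50,0]]
[[17,16],[20,14],[21,0],[27,8],[31,16],[41,8],[46,1],[50,0]]
[[17,16],[20,14],[21,0],[27,8],[31,16],[41,8],[46,12],[50,0]]
[[17,16],[20,14],[21,0],[27,8],[31,16],[41,8],[46,12],[50,0]]
[[17,16],[20,14],[21,0],[27,8],[31,16],[41,8],[46,12],[50,0]]
[[17,16],[20,14],[21,0],[27,8],[31,16],[41,8],[46,12],[50,0]]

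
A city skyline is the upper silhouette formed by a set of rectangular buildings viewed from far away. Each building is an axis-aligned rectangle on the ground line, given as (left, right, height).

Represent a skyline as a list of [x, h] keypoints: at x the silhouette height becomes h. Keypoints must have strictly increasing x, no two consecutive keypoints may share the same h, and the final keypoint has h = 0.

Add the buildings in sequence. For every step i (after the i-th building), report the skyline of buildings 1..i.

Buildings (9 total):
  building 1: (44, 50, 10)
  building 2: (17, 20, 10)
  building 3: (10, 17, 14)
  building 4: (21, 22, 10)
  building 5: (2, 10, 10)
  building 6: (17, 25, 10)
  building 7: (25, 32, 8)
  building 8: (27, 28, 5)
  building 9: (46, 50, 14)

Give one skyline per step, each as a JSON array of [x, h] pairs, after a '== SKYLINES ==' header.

== SKYLINES ==
[[44,10],[50,0]]
[[17,10],[20,0],[44,10],[50,0]]
[[10,14],[17,10],[20,0],[44,10],[50,0]]
[[10,14],[17,10],[20,0],[21,10],[22,0],[44,10],[50,0]]
[[2,10],[10,14],[17,10],[20,0],[21,10],[22,0],[44,10],[50,0]]
[[2,10],[10,14],[17,10],[25,0],[44,10],[50,0]]
[[2,10],[10,14],[17,10],[25,8],[32,0],[44,10],[50,0]]
[[2,10],[10,14],[17,10],[25,8],[32,0],[44,10],[50,0]]
[[2,10],[10,14],[17,10],[25,8],[32,0],[44,10],[46,14],[50,0]]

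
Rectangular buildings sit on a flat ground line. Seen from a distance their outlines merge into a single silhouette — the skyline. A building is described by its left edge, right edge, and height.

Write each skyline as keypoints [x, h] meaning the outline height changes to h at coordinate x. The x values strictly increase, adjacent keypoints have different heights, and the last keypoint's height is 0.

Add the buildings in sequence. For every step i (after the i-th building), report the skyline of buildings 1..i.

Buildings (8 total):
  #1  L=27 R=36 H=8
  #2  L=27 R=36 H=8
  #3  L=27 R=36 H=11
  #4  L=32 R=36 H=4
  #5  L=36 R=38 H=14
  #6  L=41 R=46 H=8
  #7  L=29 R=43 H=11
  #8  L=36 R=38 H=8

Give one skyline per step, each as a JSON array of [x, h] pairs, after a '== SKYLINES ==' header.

== SKYLINES ==
[[27,8],[36,0]]
[[27,8],[36,0]]
[[27,11],[36,0]]
[[27,11],[36,0]]
[[27,11],[36,14],[38,0]]
[[27,11],[36,14],[38,0],[41,8],[46,0]]
[[27,11],[36,14],[38,11],[43,8],[46,0]]
[[27,11],[36,14],[38,11],[43,8],[46,0]]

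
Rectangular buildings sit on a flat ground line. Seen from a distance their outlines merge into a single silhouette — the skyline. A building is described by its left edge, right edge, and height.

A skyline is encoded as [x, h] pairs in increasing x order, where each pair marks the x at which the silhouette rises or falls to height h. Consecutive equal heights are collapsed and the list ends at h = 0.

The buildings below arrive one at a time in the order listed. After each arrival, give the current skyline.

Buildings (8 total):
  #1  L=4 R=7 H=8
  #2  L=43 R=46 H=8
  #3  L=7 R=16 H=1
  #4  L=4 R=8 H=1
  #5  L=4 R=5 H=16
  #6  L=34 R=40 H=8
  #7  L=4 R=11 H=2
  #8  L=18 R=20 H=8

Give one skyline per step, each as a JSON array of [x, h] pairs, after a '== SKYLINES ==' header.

== SKYLINES ==
[[4,8],[7,0]]
[[4,8],[7,0],[43,8],[46,0]]
[[4,8],[7,1],[16,0],[43,8],[46,0]]
[[4,8],[7,1],[16,0],[43,8],[46,0]]
[[4,16],[5,8],[7,1],[16,0],[43,8],[46,0]]
[[4,16],[5,8],[7,1],[16,0],[34,8],[40,0],[43,8],[46,0]]
[[4,16],[5,8],[7,2],[11,1],[16,0],[34,8],[40,0],[43,8],[46,0]]
[[4,16],[5,8],[7,2],[11,1],[16,0],[18,8],[20,0],[34,8],[40,0],[43,8],[46,0]]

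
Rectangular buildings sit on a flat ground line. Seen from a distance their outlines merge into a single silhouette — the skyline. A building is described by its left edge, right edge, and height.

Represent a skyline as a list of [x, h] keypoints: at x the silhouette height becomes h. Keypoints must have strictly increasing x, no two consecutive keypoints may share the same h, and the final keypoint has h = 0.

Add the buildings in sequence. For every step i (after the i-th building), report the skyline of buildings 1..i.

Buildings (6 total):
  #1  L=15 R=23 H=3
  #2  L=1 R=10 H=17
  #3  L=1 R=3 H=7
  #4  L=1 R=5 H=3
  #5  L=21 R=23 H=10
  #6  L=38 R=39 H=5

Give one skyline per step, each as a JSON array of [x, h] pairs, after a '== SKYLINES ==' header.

== SKYLINES ==
[[15,3],[23,0]]
[[1,17],[10,0],[15,3],[23,0]]
[[1,17],[10,0],[15,3],[23,0]]
[[1,17],[10,0],[15,3],[23,0]]
[[1,17],[10,0],[15,3],[21,10],[23,0]]
[[1,17],[10,0],[15,3],[21,10],[23,0],[38,5],[39,0]]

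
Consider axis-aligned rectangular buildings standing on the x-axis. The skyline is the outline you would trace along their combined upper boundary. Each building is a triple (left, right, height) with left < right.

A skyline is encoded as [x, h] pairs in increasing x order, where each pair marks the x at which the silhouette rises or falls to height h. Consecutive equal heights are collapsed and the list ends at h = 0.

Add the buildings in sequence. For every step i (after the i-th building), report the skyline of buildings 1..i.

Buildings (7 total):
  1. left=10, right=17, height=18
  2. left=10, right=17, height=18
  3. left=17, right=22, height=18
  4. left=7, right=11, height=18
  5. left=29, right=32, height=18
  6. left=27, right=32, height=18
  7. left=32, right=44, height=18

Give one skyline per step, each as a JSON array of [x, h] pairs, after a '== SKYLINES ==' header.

== SKYLINES ==
[[10,18],[17,0]]
[[10,18],[17,0]]
[[10,18],[22,0]]
[[7,18],[22,0]]
[[7,18],[22,0],[29,18],[32,0]]
[[7,18],[22,0],[27,18],[32,0]]
[[7,18],[22,0],[27,18],[44,0]]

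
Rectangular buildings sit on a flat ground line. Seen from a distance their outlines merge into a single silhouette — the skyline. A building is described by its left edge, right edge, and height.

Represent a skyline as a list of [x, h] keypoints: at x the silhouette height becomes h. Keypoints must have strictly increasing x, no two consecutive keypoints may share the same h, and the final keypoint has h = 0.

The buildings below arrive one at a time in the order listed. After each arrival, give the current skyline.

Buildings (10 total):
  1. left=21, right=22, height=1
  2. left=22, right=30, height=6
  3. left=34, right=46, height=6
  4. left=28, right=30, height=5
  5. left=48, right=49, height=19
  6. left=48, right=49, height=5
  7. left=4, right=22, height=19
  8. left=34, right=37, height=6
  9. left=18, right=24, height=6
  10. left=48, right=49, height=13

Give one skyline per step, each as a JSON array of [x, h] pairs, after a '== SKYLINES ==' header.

== SKYLINES ==
[[21,1],[22,0]]
[[21,1],[22,6],[30,0]]
[[21,1],[22,6],[30,0],[34,6],[46,0]]
[[21,1],[22,6],[30,0],[34,6],[46,0]]
[[21,1],[22,6],[30,0],[34,6],[46,0],[48,19],[49,0]]
[[21,1],[22,6],[30,0],[34,6],[46,0],[48,19],[49,0]]
[[4,19],[22,6],[30,0],[34,6],[46,0],[48,19],[49,0]]
[[4,19],[22,6],[30,0],[34,6],[46,0],[48,19],[49,0]]
[[4,19],[22,6],[30,0],[34,6],[46,0],[48,19],[49,0]]
[[4,19],[22,6],[30,0],[34,6],[46,0],[48,19],[49,0]]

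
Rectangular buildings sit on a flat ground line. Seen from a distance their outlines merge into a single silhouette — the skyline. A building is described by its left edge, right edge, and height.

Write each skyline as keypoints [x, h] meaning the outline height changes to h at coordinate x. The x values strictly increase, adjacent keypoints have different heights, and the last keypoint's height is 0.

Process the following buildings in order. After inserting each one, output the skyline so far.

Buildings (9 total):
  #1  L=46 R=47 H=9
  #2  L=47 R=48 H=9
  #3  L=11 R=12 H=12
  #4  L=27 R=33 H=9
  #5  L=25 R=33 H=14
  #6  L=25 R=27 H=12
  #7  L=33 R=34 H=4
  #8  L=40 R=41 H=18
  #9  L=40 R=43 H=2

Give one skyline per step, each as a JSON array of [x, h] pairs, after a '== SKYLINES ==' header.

== SKYLINES ==
[[46,9],[47,0]]
[[46,9],[48,0]]
[[11,12],[12,0],[46,9],[48,0]]
[[11,12],[12,0],[27,9],[33,0],[46,9],[48,0]]
[[11,12],[12,0],[25,14],[33,0],[46,9],[48,0]]
[[11,12],[12,0],[25,14],[33,0],[46,9],[48,0]]
[[11,12],[12,0],[25,14],[33,4],[34,0],[46,9],[48,0]]
[[11,12],[12,0],[25,14],[33,4],[34,0],[40,18],[41,0],[46,9],[48,0]]
[[11,12],[12,0],[25,14],[33,4],[34,0],[40,18],[41,2],[43,0],[46,9],[48,0]]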